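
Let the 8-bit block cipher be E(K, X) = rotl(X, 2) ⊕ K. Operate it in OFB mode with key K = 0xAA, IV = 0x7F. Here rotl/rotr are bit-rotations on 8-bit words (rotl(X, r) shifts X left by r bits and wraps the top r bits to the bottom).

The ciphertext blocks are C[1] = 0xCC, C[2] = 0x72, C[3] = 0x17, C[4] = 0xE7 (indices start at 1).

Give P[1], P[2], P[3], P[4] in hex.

OFB decryption: S_i = E(K, S_{i−1}) with S_{0} = IV; P_i = C_i ⊕ S_i.
P[1]: S = E(K, 0x7F) = 0x57; 0xCC ⊕ 0x57 = 0x9B.
P[2]: S = E(K, 0x57) = 0xF7; 0x72 ⊕ 0xF7 = 0x85.
P[3]: S = E(K, 0xF7) = 0x75; 0x17 ⊕ 0x75 = 0x62.
P[4]: S = E(K, 0x75) = 0x7F; 0xE7 ⊕ 0x7F = 0x98.

P[1] = 0x9B, P[2] = 0x85, P[3] = 0x62, P[4] = 0x98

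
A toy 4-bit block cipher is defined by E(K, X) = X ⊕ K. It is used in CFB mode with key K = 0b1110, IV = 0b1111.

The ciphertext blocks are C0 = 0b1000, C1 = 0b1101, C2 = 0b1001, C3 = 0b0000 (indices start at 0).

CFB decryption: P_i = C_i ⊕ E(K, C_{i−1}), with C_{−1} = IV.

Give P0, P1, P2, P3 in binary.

P0 = 0b1001, P1 = 0b1011, P2 = 0b1010, P3 = 0b0111

P0: E(K, 0b1111) = 0b0001; 0b1000 ⊕ 0b0001 = 0b1001.
P1: E(K, 0b1000) = 0b0110; 0b1101 ⊕ 0b0110 = 0b1011.
P2: E(K, 0b1101) = 0b0011; 0b1001 ⊕ 0b0011 = 0b1010.
P3: E(K, 0b1001) = 0b0111; 0b0000 ⊕ 0b0111 = 0b0111.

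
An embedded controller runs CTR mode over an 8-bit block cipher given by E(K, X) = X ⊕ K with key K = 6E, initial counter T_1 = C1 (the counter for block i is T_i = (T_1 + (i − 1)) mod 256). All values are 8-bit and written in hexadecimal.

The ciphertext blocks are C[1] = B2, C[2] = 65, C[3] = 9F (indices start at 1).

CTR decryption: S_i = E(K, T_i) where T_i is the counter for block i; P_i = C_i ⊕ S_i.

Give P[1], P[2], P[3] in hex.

P[1]: T = C1, S = E(K, T) = AF; B2 ⊕ AF = 1D.
P[2]: T = C2, S = E(K, T) = AC; 65 ⊕ AC = C9.
P[3]: T = C3, S = E(K, T) = AD; 9F ⊕ AD = 32.

P[1] = 1D, P[2] = C9, P[3] = 32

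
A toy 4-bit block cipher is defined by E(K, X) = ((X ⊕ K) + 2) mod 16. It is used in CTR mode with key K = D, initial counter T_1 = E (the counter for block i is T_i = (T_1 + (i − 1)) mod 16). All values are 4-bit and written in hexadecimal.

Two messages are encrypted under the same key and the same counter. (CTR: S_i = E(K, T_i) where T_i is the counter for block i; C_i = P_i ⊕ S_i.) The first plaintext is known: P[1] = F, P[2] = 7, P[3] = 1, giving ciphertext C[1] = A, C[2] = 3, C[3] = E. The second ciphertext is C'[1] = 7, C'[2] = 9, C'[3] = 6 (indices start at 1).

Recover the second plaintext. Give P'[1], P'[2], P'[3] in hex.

P'[1] = 2, P'[2] = D, P'[3] = 9

In CTR with a reused counter, both messages share the same keystream S_i, so C_i ⊕ C'_i = P_i ⊕ P'_i and thus P'_i = P_i ⊕ C_i ⊕ C'_i.
P'[1]: F ⊕ A ⊕ 7 = 2.
P'[2]: 7 ⊕ 3 ⊕ 9 = D.
P'[3]: 1 ⊕ E ⊕ 6 = 9.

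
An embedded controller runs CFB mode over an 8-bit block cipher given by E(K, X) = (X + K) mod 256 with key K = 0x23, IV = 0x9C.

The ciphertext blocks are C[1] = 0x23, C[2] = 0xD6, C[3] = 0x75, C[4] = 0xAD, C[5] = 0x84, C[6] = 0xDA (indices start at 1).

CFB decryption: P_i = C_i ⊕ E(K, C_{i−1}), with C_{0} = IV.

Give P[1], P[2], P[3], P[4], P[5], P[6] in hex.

P[1]: E(K, 0x9C) = 0xBF; 0x23 ⊕ 0xBF = 0x9C.
P[2]: E(K, 0x23) = 0x46; 0xD6 ⊕ 0x46 = 0x90.
P[3]: E(K, 0xD6) = 0xF9; 0x75 ⊕ 0xF9 = 0x8C.
P[4]: E(K, 0x75) = 0x98; 0xAD ⊕ 0x98 = 0x35.
P[5]: E(K, 0xAD) = 0xD0; 0x84 ⊕ 0xD0 = 0x54.
P[6]: E(K, 0x84) = 0xA7; 0xDA ⊕ 0xA7 = 0x7D.

P[1] = 0x9C, P[2] = 0x90, P[3] = 0x8C, P[4] = 0x35, P[5] = 0x54, P[6] = 0x7D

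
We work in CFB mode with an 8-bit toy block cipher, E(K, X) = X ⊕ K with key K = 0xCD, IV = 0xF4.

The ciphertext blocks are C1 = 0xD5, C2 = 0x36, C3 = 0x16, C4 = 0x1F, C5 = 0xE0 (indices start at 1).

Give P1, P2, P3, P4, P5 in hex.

P1 = 0xEC, P2 = 0x2E, P3 = 0xED, P4 = 0xC4, P5 = 0x32

CFB decryption: P_i = C_i ⊕ E(K, C_{i−1}), with C_{0} = IV.
P1: E(K, 0xF4) = 0x39; 0xD5 ⊕ 0x39 = 0xEC.
P2: E(K, 0xD5) = 0x18; 0x36 ⊕ 0x18 = 0x2E.
P3: E(K, 0x36) = 0xFB; 0x16 ⊕ 0xFB = 0xED.
P4: E(K, 0x16) = 0xDB; 0x1F ⊕ 0xDB = 0xC4.
P5: E(K, 0x1F) = 0xD2; 0xE0 ⊕ 0xD2 = 0x32.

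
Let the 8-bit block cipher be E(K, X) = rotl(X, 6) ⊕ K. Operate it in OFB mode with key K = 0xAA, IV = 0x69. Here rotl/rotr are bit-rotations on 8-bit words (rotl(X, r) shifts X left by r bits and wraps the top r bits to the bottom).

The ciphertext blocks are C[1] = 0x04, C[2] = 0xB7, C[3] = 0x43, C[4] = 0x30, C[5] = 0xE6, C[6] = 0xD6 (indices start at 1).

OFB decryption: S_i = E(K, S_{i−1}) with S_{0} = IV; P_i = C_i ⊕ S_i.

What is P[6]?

P[6] = 0x40

P[1]: S = E(K, 0x69) = 0xF0; 0x04 ⊕ 0xF0 = 0xF4.
P[2]: S = E(K, 0xF0) = 0x96; 0xB7 ⊕ 0x96 = 0x21.
P[3]: S = E(K, 0x96) = 0x0F; 0x43 ⊕ 0x0F = 0x4C.
P[4]: S = E(K, 0x0F) = 0x69; 0x30 ⊕ 0x69 = 0x59.
P[5]: S = E(K, 0x69) = 0xF0; 0xE6 ⊕ 0xF0 = 0x16.
P[6]: S = E(K, 0xF0) = 0x96; 0xD6 ⊕ 0x96 = 0x40.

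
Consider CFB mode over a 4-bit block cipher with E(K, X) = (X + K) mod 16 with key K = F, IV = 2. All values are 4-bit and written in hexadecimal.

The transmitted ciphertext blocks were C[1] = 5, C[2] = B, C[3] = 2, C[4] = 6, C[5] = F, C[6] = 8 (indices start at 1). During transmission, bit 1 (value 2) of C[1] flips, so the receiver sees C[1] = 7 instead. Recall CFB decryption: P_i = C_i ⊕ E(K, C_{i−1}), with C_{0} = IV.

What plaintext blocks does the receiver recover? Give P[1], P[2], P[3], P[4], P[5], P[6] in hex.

P[1] = 6, P[2] = D, P[3] = 8, P[4] = 7, P[5] = A, P[6] = 6

Only C[1] changed, to 7. In CFB, a change in C_i flips the same bit in P_i and garbles P_{i+1}. Decrypting the received ciphertext:
P[1]: E(K, 2) = 1; 7 ⊕ 1 = 6.
P[2]: E(K, 7) = 6; B ⊕ 6 = D.
P[3]: E(K, B) = A; 2 ⊕ A = 8.
P[4]: E(K, 2) = 1; 6 ⊕ 1 = 7.
P[5]: E(K, 6) = 5; F ⊕ 5 = A.
P[6]: E(K, F) = E; 8 ⊕ E = 6.
Blocks that differ from the original plaintext: P[1], P[2].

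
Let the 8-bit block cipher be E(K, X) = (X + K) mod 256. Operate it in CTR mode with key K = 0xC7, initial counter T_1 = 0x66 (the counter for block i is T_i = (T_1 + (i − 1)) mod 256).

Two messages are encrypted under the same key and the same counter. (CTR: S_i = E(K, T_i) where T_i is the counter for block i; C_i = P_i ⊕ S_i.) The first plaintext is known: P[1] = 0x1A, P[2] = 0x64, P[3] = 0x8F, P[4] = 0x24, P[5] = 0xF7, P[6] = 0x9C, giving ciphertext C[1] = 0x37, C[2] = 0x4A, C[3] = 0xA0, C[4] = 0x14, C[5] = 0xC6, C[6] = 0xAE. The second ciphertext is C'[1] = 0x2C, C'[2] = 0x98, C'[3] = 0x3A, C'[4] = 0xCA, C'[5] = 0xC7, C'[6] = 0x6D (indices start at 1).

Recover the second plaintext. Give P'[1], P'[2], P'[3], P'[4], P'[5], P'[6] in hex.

In CTR with a reused counter, both messages share the same keystream S_i, so C_i ⊕ C'_i = P_i ⊕ P'_i and thus P'_i = P_i ⊕ C_i ⊕ C'_i.
P'[1]: 0x1A ⊕ 0x37 ⊕ 0x2C = 0x01.
P'[2]: 0x64 ⊕ 0x4A ⊕ 0x98 = 0xB6.
P'[3]: 0x8F ⊕ 0xA0 ⊕ 0x3A = 0x15.
P'[4]: 0x24 ⊕ 0x14 ⊕ 0xCA = 0xFA.
P'[5]: 0xF7 ⊕ 0xC6 ⊕ 0xC7 = 0xF6.
P'[6]: 0x9C ⊕ 0xAE ⊕ 0x6D = 0x5F.

P'[1] = 0x01, P'[2] = 0xB6, P'[3] = 0x15, P'[4] = 0xFA, P'[5] = 0xF6, P'[6] = 0x5F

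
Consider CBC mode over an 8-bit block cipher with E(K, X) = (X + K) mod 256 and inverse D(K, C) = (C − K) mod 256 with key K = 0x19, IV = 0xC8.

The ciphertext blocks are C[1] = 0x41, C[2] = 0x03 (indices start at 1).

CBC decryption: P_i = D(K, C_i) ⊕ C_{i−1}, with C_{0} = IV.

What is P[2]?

P[2] = 0xAB

P[2]: D(K, 0x03) = 0xEA; 0xEA ⊕ 0x41 = 0xAB.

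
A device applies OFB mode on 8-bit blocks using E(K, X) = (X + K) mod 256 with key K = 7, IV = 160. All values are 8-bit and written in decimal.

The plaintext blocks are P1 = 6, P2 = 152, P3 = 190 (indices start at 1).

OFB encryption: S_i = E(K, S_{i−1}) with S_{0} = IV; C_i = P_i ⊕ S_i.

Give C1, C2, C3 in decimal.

C1: S = E(K, 160) = 167; 6 ⊕ 167 = 161.
C2: S = E(K, 167) = 174; 152 ⊕ 174 = 54.
C3: S = E(K, 174) = 181; 190 ⊕ 181 = 11.

C1 = 161, C2 = 54, C3 = 11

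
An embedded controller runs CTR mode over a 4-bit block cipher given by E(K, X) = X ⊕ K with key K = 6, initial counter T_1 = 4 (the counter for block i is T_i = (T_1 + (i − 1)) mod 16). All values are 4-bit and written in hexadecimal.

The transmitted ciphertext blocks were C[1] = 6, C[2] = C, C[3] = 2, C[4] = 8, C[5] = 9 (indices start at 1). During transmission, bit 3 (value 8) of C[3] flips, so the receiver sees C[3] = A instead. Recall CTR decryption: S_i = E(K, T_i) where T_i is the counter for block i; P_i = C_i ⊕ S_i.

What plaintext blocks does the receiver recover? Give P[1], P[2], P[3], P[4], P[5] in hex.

Only C[3] changed, to A. In CTR, a change in C_i flips the same bit in P_i only; the keystream is unaffected. Decrypting the received ciphertext:
P[1]: T = 4, S = E(K, T) = 2; 6 ⊕ 2 = 4.
P[2]: T = 5, S = E(K, T) = 3; C ⊕ 3 = F.
P[3]: T = 6, S = E(K, T) = 0; A ⊕ 0 = A.
P[4]: T = 7, S = E(K, T) = 1; 8 ⊕ 1 = 9.
P[5]: T = 8, S = E(K, T) = E; 9 ⊕ E = 7.
Blocks that differ from the original plaintext: P[3].

P[1] = 4, P[2] = F, P[3] = A, P[4] = 9, P[5] = 7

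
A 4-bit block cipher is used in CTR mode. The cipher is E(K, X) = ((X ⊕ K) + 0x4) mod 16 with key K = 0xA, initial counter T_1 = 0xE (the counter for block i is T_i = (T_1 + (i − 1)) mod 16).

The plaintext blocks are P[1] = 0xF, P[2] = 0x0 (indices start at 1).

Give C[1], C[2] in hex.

C[1] = 0x7, C[2] = 0x9

CTR encryption: S_i = E(K, T_i) where T_i is the counter for block i; C_i = P_i ⊕ S_i.
C[1]: T = 0xE, S = E(K, T) = 0x8; 0xF ⊕ 0x8 = 0x7.
C[2]: T = 0xF, S = E(K, T) = 0x9; 0x0 ⊕ 0x9 = 0x9.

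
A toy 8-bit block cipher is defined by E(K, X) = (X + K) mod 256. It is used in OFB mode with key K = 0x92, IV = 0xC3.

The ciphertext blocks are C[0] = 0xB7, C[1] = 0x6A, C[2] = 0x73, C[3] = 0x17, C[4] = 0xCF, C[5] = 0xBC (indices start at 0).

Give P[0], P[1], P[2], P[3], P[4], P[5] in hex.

OFB decryption: S_i = E(K, S_{i−1}) with S_{−1} = IV; P_i = C_i ⊕ S_i.
P[0]: S = E(K, 0xC3) = 0x55; 0xB7 ⊕ 0x55 = 0xE2.
P[1]: S = E(K, 0x55) = 0xE7; 0x6A ⊕ 0xE7 = 0x8D.
P[2]: S = E(K, 0xE7) = 0x79; 0x73 ⊕ 0x79 = 0x0A.
P[3]: S = E(K, 0x79) = 0x0B; 0x17 ⊕ 0x0B = 0x1C.
P[4]: S = E(K, 0x0B) = 0x9D; 0xCF ⊕ 0x9D = 0x52.
P[5]: S = E(K, 0x9D) = 0x2F; 0xBC ⊕ 0x2F = 0x93.

P[0] = 0xE2, P[1] = 0x8D, P[2] = 0x0A, P[3] = 0x1C, P[4] = 0x52, P[5] = 0x93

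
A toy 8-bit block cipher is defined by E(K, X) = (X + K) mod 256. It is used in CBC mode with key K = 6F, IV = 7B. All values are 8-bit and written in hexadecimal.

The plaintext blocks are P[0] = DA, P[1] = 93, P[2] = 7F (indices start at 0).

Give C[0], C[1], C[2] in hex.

CBC encryption: C_i = E(K, P_i ⊕ C_{i−1}), with C_{−1} = IV.
C[0]: P[0] ⊕ 7B = A1; E(K, A1) = 10.
C[1]: P[1] ⊕ 10 = 83; E(K, 83) = F2.
C[2]: P[2] ⊕ F2 = 8D; E(K, 8D) = FC.

C[0] = 10, C[1] = F2, C[2] = FC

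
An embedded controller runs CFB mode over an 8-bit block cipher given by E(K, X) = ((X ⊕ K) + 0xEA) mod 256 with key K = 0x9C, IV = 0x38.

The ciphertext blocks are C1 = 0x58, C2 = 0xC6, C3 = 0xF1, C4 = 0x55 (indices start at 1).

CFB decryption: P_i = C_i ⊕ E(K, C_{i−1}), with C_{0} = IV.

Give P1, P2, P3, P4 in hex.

P1 = 0xD6, P2 = 0x68, P3 = 0xB5, P4 = 0x02

P1: E(K, 0x38) = 0x8E; 0x58 ⊕ 0x8E = 0xD6.
P2: E(K, 0x58) = 0xAE; 0xC6 ⊕ 0xAE = 0x68.
P3: E(K, 0xC6) = 0x44; 0xF1 ⊕ 0x44 = 0xB5.
P4: E(K, 0xF1) = 0x57; 0x55 ⊕ 0x57 = 0x02.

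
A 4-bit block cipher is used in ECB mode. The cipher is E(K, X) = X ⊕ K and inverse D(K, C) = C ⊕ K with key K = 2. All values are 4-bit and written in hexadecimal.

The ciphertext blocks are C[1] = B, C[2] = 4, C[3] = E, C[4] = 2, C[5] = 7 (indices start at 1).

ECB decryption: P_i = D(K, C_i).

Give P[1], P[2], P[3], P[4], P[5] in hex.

P[1] = 9, P[2] = 6, P[3] = C, P[4] = 0, P[5] = 5

P[1]: D(K, B) = 9.
P[2]: D(K, 4) = 6.
P[3]: D(K, E) = C.
P[4]: D(K, 2) = 0.
P[5]: D(K, 7) = 5.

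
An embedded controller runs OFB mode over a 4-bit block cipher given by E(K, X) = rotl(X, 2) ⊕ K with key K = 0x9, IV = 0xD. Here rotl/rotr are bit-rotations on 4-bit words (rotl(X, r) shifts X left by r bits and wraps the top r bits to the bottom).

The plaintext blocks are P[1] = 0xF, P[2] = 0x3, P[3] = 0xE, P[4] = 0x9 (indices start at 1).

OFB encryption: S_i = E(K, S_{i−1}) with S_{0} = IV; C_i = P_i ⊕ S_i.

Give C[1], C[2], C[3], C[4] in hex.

C[1] = 0x1, C[2] = 0x1, C[3] = 0xF, C[4] = 0x4

C[1]: S = E(K, 0xD) = 0xE; 0xF ⊕ 0xE = 0x1.
C[2]: S = E(K, 0xE) = 0x2; 0x3 ⊕ 0x2 = 0x1.
C[3]: S = E(K, 0x2) = 0x1; 0xE ⊕ 0x1 = 0xF.
C[4]: S = E(K, 0x1) = 0xD; 0x9 ⊕ 0xD = 0x4.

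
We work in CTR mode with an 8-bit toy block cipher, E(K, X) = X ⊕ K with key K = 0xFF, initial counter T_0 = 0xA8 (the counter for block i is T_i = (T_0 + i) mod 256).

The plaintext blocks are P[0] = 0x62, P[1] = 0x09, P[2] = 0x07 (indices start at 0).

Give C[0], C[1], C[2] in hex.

CTR encryption: S_i = E(K, T_i) where T_i is the counter for block i; C_i = P_i ⊕ S_i.
C[0]: T = 0xA8, S = E(K, T) = 0x57; 0x62 ⊕ 0x57 = 0x35.
C[1]: T = 0xA9, S = E(K, T) = 0x56; 0x09 ⊕ 0x56 = 0x5F.
C[2]: T = 0xAA, S = E(K, T) = 0x55; 0x07 ⊕ 0x55 = 0x52.

C[0] = 0x35, C[1] = 0x5F, C[2] = 0x52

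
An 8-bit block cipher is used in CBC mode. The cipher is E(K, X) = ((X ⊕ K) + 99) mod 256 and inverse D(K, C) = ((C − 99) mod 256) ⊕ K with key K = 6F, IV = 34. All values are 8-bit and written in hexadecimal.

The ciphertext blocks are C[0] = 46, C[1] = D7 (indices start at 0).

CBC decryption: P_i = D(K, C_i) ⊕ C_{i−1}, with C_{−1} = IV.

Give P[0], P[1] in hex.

P[0] = F6, P[1] = 17

P[0]: D(K, 46) = C2; C2 ⊕ 34 = F6.
P[1]: D(K, D7) = 51; 51 ⊕ 46 = 17.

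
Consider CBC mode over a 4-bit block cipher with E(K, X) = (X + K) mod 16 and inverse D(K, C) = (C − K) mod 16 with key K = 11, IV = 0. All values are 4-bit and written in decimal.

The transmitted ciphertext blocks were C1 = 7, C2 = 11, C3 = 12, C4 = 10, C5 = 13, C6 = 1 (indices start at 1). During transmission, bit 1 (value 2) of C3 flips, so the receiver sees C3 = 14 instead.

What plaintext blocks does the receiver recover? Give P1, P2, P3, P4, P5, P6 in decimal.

P1 = 12, P2 = 7, P3 = 8, P4 = 1, P5 = 8, P6 = 11

CBC decryption: P_i = D(K, C_i) ⊕ C_{i−1}, with C_{0} = IV.
Only C3 changed, to 14. In CBC, a change in C_i garbles P_i and flips the same bit in P_{i+1}. Decrypting the received ciphertext:
P1: D(K, 7) = 12; 12 ⊕ 0 = 12.
P2: D(K, 11) = 0; 0 ⊕ 7 = 7.
P3: D(K, 14) = 3; 3 ⊕ 11 = 8.
P4: D(K, 10) = 15; 15 ⊕ 14 = 1.
P5: D(K, 13) = 2; 2 ⊕ 10 = 8.
P6: D(K, 1) = 6; 6 ⊕ 13 = 11.
Blocks that differ from the original plaintext: P3, P4.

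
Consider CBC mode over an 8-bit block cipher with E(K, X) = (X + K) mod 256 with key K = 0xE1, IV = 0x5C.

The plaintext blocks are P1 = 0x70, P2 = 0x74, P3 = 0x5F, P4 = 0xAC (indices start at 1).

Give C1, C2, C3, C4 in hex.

CBC encryption: C_i = E(K, P_i ⊕ C_{i−1}), with C_{0} = IV.
C1: P1 ⊕ 0x5C = 0x2C; E(K, 0x2C) = 0x0D.
C2: P2 ⊕ 0x0D = 0x79; E(K, 0x79) = 0x5A.
C3: P3 ⊕ 0x5A = 0x05; E(K, 0x05) = 0xE6.
C4: P4 ⊕ 0xE6 = 0x4A; E(K, 0x4A) = 0x2B.

C1 = 0x0D, C2 = 0x5A, C3 = 0xE6, C4 = 0x2B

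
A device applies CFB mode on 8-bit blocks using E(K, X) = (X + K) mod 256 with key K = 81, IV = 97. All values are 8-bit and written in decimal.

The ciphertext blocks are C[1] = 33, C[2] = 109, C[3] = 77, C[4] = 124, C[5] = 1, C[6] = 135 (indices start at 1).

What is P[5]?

CFB decryption: P_i = C_i ⊕ E(K, C_{i−1}), with C_{0} = IV.
P[5]: E(K, 124) = 205; 1 ⊕ 205 = 204.

P[5] = 204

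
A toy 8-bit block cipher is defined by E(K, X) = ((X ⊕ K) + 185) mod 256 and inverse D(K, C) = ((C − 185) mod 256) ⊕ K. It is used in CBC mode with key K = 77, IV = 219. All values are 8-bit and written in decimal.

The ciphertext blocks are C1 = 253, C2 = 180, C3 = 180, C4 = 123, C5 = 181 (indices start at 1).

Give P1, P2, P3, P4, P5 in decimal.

P1 = 210, P2 = 75, P3 = 2, P4 = 59, P5 = 202

CBC decryption: P_i = D(K, C_i) ⊕ C_{i−1}, with C_{0} = IV.
P1: D(K, 253) = 9; 9 ⊕ 219 = 210.
P2: D(K, 180) = 182; 182 ⊕ 253 = 75.
P3: D(K, 180) = 182; 182 ⊕ 180 = 2.
P4: D(K, 123) = 143; 143 ⊕ 180 = 59.
P5: D(K, 181) = 177; 177 ⊕ 123 = 202.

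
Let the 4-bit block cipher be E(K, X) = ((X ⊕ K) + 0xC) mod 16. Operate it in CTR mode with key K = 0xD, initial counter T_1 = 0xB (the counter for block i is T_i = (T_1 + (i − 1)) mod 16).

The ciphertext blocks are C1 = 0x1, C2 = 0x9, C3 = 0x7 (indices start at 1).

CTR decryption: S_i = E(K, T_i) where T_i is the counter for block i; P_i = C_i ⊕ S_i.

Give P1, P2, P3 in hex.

P1: T = 0xB, S = E(K, T) = 0x2; 0x1 ⊕ 0x2 = 0x3.
P2: T = 0xC, S = E(K, T) = 0xD; 0x9 ⊕ 0xD = 0x4.
P3: T = 0xD, S = E(K, T) = 0xC; 0x7 ⊕ 0xC = 0xB.

P1 = 0x3, P2 = 0x4, P3 = 0xB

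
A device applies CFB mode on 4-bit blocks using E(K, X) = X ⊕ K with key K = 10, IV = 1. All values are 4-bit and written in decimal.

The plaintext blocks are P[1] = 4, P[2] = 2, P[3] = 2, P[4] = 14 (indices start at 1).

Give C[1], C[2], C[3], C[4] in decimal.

CFB encryption: C_i = P_i ⊕ E(K, C_{i−1}), with C_{0} = IV.
C[1]: E(K, 1) = 11; 4 ⊕ 11 = 15.
C[2]: E(K, 15) = 5; 2 ⊕ 5 = 7.
C[3]: E(K, 7) = 13; 2 ⊕ 13 = 15.
C[4]: E(K, 15) = 5; 14 ⊕ 5 = 11.

C[1] = 15, C[2] = 7, C[3] = 15, C[4] = 11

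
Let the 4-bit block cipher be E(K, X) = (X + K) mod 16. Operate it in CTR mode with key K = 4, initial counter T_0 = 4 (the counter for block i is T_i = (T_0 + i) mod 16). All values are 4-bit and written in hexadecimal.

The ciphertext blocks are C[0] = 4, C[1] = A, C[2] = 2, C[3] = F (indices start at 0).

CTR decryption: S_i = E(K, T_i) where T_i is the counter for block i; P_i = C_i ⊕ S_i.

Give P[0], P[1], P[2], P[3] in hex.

P[0]: T = 4, S = E(K, T) = 8; 4 ⊕ 8 = C.
P[1]: T = 5, S = E(K, T) = 9; A ⊕ 9 = 3.
P[2]: T = 6, S = E(K, T) = A; 2 ⊕ A = 8.
P[3]: T = 7, S = E(K, T) = B; F ⊕ B = 4.

P[0] = C, P[1] = 3, P[2] = 8, P[3] = 4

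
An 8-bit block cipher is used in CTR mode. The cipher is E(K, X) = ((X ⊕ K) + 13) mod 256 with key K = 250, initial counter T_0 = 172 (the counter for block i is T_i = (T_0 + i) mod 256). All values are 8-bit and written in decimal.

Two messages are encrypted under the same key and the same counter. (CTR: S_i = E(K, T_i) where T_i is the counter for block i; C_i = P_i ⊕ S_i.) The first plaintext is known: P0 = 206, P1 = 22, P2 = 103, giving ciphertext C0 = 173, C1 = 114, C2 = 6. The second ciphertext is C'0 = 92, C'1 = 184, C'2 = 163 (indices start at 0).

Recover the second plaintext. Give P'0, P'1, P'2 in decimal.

P'0 = 63, P'1 = 220, P'2 = 194

In CTR with a reused counter, both messages share the same keystream S_i, so C_i ⊕ C'_i = P_i ⊕ P'_i and thus P'_i = P_i ⊕ C_i ⊕ C'_i.
P'0: 206 ⊕ 173 ⊕ 92 = 63.
P'1: 22 ⊕ 114 ⊕ 184 = 220.
P'2: 103 ⊕ 6 ⊕ 163 = 194.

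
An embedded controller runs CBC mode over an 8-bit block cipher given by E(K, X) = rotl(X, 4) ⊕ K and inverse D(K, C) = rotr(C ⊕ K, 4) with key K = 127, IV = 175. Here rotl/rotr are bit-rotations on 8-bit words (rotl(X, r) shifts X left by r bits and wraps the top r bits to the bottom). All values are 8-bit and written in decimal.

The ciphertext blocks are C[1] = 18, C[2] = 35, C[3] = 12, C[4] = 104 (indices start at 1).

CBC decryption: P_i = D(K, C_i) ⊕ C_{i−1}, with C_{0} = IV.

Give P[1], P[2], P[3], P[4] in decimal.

P[1] = 121, P[2] = 215, P[3] = 20, P[4] = 125

P[1]: D(K, 18) = 214; 214 ⊕ 175 = 121.
P[2]: D(K, 35) = 197; 197 ⊕ 18 = 215.
P[3]: D(K, 12) = 55; 55 ⊕ 35 = 20.
P[4]: D(K, 104) = 113; 113 ⊕ 12 = 125.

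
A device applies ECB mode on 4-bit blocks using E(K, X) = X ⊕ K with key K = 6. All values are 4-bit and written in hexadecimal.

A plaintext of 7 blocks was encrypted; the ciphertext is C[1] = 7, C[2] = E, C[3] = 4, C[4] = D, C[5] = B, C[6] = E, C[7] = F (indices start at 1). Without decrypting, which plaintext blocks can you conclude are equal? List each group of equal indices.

P[2] = P[6]

ECB encrypts each block independently with the same key, so equal ciphertext blocks imply equal plaintext blocks.
C[2] = C[6] = E, so P[2] = P[6].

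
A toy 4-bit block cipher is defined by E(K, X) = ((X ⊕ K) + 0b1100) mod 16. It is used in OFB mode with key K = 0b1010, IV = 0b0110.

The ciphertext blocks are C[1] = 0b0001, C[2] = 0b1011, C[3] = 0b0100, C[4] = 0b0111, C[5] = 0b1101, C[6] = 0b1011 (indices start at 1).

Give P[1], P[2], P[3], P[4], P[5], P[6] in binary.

P[1] = 0b1001, P[2] = 0b0101, P[3] = 0b0100, P[4] = 0b0001, P[5] = 0b0101, P[6] = 0b0101

OFB decryption: S_i = E(K, S_{i−1}) with S_{0} = IV; P_i = C_i ⊕ S_i.
P[1]: S = E(K, 0b0110) = 0b1000; 0b0001 ⊕ 0b1000 = 0b1001.
P[2]: S = E(K, 0b1000) = 0b1110; 0b1011 ⊕ 0b1110 = 0b0101.
P[3]: S = E(K, 0b1110) = 0b0000; 0b0100 ⊕ 0b0000 = 0b0100.
P[4]: S = E(K, 0b0000) = 0b0110; 0b0111 ⊕ 0b0110 = 0b0001.
P[5]: S = E(K, 0b0110) = 0b1000; 0b1101 ⊕ 0b1000 = 0b0101.
P[6]: S = E(K, 0b1000) = 0b1110; 0b1011 ⊕ 0b1110 = 0b0101.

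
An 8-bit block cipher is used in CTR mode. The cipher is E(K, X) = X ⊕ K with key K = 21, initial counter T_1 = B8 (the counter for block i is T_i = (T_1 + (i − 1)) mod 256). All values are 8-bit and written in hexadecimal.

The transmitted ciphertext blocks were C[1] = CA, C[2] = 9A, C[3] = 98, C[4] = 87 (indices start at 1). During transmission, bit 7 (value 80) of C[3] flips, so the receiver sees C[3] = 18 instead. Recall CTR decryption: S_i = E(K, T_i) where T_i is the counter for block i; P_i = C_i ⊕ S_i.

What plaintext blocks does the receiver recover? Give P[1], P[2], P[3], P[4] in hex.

P[1] = 53, P[2] = 02, P[3] = 83, P[4] = 1D

Only C[3] changed, to 18. In CTR, a change in C_i flips the same bit in P_i only; the keystream is unaffected. Decrypting the received ciphertext:
P[1]: T = B8, S = E(K, T) = 99; CA ⊕ 99 = 53.
P[2]: T = B9, S = E(K, T) = 98; 9A ⊕ 98 = 02.
P[3]: T = BA, S = E(K, T) = 9B; 18 ⊕ 9B = 83.
P[4]: T = BB, S = E(K, T) = 9A; 87 ⊕ 9A = 1D.
Blocks that differ from the original plaintext: P[3].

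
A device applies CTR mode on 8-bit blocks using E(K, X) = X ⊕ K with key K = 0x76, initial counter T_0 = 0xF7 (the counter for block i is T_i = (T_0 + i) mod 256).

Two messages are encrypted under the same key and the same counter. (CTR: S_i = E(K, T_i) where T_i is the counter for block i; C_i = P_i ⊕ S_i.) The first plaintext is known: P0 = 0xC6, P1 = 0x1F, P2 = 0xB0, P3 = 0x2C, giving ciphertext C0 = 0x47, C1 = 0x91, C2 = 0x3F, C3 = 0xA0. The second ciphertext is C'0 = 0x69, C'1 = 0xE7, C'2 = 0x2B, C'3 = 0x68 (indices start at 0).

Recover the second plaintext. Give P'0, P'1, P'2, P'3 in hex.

In CTR with a reused counter, both messages share the same keystream S_i, so C_i ⊕ C'_i = P_i ⊕ P'_i and thus P'_i = P_i ⊕ C_i ⊕ C'_i.
P'0: 0xC6 ⊕ 0x47 ⊕ 0x69 = 0xE8.
P'1: 0x1F ⊕ 0x91 ⊕ 0xE7 = 0x69.
P'2: 0xB0 ⊕ 0x3F ⊕ 0x2B = 0xA4.
P'3: 0x2C ⊕ 0xA0 ⊕ 0x68 = 0xE4.

P'0 = 0xE8, P'1 = 0x69, P'2 = 0xA4, P'3 = 0xE4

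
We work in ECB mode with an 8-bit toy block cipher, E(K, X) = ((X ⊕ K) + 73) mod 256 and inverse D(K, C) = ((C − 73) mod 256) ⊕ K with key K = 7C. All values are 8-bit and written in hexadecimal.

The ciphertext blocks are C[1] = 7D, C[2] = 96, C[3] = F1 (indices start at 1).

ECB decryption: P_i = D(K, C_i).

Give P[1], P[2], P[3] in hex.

P[1] = 76, P[2] = 5F, P[3] = 02

P[1]: D(K, 7D) = 76.
P[2]: D(K, 96) = 5F.
P[3]: D(K, F1) = 02.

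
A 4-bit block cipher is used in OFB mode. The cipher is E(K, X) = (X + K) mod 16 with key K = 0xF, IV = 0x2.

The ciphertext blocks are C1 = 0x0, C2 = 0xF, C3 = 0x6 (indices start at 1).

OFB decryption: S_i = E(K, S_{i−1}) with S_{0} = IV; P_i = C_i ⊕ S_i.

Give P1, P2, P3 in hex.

P1 = 0x1, P2 = 0xF, P3 = 0x9

P1: S = E(K, 0x2) = 0x1; 0x0 ⊕ 0x1 = 0x1.
P2: S = E(K, 0x1) = 0x0; 0xF ⊕ 0x0 = 0xF.
P3: S = E(K, 0x0) = 0xF; 0x6 ⊕ 0xF = 0x9.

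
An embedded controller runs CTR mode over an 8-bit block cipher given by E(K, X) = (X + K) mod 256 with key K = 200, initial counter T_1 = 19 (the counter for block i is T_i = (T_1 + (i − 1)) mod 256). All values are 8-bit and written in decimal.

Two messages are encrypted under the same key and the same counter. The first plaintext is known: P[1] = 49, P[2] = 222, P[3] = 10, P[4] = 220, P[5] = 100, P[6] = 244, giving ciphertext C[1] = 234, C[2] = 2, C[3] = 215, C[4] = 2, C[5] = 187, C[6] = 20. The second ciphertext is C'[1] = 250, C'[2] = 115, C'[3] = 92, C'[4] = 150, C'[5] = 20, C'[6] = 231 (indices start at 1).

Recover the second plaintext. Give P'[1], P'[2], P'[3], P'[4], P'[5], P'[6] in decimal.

P'[1] = 33, P'[2] = 175, P'[3] = 129, P'[4] = 72, P'[5] = 203, P'[6] = 7

In CTR with a reused counter, both messages share the same keystream S_i, so C_i ⊕ C'_i = P_i ⊕ P'_i and thus P'_i = P_i ⊕ C_i ⊕ C'_i.
P'[1]: 49 ⊕ 234 ⊕ 250 = 33.
P'[2]: 222 ⊕ 2 ⊕ 115 = 175.
P'[3]: 10 ⊕ 215 ⊕ 92 = 129.
P'[4]: 220 ⊕ 2 ⊕ 150 = 72.
P'[5]: 100 ⊕ 187 ⊕ 20 = 203.
P'[6]: 244 ⊕ 20 ⊕ 231 = 7.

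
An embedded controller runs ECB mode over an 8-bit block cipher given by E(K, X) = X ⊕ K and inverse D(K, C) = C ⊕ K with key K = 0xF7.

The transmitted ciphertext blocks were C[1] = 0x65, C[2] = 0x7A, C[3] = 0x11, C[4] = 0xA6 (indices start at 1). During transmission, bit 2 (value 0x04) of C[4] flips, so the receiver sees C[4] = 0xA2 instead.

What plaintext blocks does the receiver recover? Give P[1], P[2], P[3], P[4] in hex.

ECB decryption: P_i = D(K, C_i).
Only C[4] changed, to 0xA2. In ECB, a change in C_i affects only P_i. Decrypting the received ciphertext:
P[1]: D(K, 0x65) = 0x92.
P[2]: D(K, 0x7A) = 0x8D.
P[3]: D(K, 0x11) = 0xE6.
P[4]: D(K, 0xA2) = 0x55.
Blocks that differ from the original plaintext: P[4].

P[1] = 0x92, P[2] = 0x8D, P[3] = 0xE6, P[4] = 0x55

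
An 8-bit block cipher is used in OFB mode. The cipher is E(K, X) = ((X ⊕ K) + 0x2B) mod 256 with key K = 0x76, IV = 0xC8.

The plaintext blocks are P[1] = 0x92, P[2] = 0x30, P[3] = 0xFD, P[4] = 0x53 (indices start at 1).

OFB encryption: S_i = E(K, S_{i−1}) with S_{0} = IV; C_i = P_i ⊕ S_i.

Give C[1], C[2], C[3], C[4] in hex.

C[1]: S = E(K, 0xC8) = 0xE9; 0x92 ⊕ 0xE9 = 0x7B.
C[2]: S = E(K, 0xE9) = 0xCA; 0x30 ⊕ 0xCA = 0xFA.
C[3]: S = E(K, 0xCA) = 0xE7; 0xFD ⊕ 0xE7 = 0x1A.
C[4]: S = E(K, 0xE7) = 0xBC; 0x53 ⊕ 0xBC = 0xEF.

C[1] = 0x7B, C[2] = 0xFA, C[3] = 0x1A, C[4] = 0xEF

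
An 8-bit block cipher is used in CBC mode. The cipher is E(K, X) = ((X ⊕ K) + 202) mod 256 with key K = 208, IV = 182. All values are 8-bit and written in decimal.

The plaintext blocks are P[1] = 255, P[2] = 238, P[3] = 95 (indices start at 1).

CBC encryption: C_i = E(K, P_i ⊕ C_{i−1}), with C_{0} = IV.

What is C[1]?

C[1]: P[1] ⊕ 182 = 73; E(K, 73) = 99.

C[1] = 99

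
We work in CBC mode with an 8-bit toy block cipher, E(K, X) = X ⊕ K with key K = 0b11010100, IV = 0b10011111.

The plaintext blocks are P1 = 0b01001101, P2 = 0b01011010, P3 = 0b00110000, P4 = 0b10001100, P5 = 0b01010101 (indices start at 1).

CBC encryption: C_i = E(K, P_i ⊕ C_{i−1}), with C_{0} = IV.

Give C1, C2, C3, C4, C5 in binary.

C1 = 0b00000110, C2 = 0b10001000, C3 = 0b01101100, C4 = 0b00110100, C5 = 0b10110101

C1: P1 ⊕ 0b10011111 = 0b11010010; E(K, 0b11010010) = 0b00000110.
C2: P2 ⊕ 0b00000110 = 0b01011100; E(K, 0b01011100) = 0b10001000.
C3: P3 ⊕ 0b10001000 = 0b10111000; E(K, 0b10111000) = 0b01101100.
C4: P4 ⊕ 0b01101100 = 0b11100000; E(K, 0b11100000) = 0b00110100.
C5: P5 ⊕ 0b00110100 = 0b01100001; E(K, 0b01100001) = 0b10110101.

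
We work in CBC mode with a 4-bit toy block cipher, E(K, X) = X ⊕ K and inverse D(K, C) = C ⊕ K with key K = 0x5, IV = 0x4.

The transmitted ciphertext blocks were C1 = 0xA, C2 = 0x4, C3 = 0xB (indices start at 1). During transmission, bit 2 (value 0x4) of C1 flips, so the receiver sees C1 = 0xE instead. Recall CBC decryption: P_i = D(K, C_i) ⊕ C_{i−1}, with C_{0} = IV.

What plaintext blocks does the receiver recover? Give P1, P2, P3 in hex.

Only C1 changed, to 0xE. In CBC, a change in C_i garbles P_i and flips the same bit in P_{i+1}. Decrypting the received ciphertext:
P1: D(K, 0xE) = 0xB; 0xB ⊕ 0x4 = 0xF.
P2: D(K, 0x4) = 0x1; 0x1 ⊕ 0xE = 0xF.
P3: D(K, 0xB) = 0xE; 0xE ⊕ 0x4 = 0xA.
Blocks that differ from the original plaintext: P1, P2.

P1 = 0xF, P2 = 0xF, P3 = 0xA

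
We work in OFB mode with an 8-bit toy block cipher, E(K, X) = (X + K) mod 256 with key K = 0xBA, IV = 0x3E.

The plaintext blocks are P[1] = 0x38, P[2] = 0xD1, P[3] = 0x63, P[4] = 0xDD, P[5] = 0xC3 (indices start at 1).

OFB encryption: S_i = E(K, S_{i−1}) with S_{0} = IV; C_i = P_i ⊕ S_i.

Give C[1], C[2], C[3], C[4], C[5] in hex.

C[1] = 0xC0, C[2] = 0x63, C[3] = 0x0F, C[4] = 0xFB, C[5] = 0x23

C[1]: S = E(K, 0x3E) = 0xF8; 0x38 ⊕ 0xF8 = 0xC0.
C[2]: S = E(K, 0xF8) = 0xB2; 0xD1 ⊕ 0xB2 = 0x63.
C[3]: S = E(K, 0xB2) = 0x6C; 0x63 ⊕ 0x6C = 0x0F.
C[4]: S = E(K, 0x6C) = 0x26; 0xDD ⊕ 0x26 = 0xFB.
C[5]: S = E(K, 0x26) = 0xE0; 0xC3 ⊕ 0xE0 = 0x23.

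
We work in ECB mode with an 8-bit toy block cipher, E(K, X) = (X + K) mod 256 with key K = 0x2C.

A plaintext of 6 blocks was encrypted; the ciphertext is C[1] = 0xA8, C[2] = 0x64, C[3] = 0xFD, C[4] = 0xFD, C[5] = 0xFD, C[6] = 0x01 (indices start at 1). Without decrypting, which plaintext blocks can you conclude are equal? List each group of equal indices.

ECB encrypts each block independently with the same key, so equal ciphertext blocks imply equal plaintext blocks.
C[3] = C[4] = C[5] = 0xFD, so P[3] = P[4] = P[5].

P[3] = P[4] = P[5]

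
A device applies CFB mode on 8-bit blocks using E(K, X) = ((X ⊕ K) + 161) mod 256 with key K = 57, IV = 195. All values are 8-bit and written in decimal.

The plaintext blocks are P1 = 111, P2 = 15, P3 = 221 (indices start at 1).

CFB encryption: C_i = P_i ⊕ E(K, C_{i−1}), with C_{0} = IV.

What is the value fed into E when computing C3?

C1: E(K, 195) = 155; 111 ⊕ 155 = 244.
C2: E(K, 244) = 110; 15 ⊕ 110 = 97.
C3: E(K, 97) = 249; 221 ⊕ 249 = 36.
So the input to E for block 3 is 97.

97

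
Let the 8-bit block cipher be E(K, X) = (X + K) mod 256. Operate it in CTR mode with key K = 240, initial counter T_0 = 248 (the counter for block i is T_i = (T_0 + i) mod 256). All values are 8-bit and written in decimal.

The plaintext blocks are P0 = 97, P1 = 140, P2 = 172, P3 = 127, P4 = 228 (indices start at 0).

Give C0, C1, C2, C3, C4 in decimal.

C0 = 137, C1 = 101, C2 = 70, C3 = 148, C4 = 8

CTR encryption: S_i = E(K, T_i) where T_i is the counter for block i; C_i = P_i ⊕ S_i.
C0: T = 248, S = E(K, T) = 232; 97 ⊕ 232 = 137.
C1: T = 249, S = E(K, T) = 233; 140 ⊕ 233 = 101.
C2: T = 250, S = E(K, T) = 234; 172 ⊕ 234 = 70.
C3: T = 251, S = E(K, T) = 235; 127 ⊕ 235 = 148.
C4: T = 252, S = E(K, T) = 236; 228 ⊕ 236 = 8.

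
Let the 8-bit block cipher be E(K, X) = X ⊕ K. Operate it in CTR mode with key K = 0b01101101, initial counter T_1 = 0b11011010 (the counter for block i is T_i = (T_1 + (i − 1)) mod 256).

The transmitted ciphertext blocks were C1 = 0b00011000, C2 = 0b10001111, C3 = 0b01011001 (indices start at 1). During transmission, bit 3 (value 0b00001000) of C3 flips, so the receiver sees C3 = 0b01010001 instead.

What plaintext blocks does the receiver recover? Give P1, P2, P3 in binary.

CTR decryption: S_i = E(K, T_i) where T_i is the counter for block i; P_i = C_i ⊕ S_i.
Only C3 changed, to 0b01010001. In CTR, a change in C_i flips the same bit in P_i only; the keystream is unaffected. Decrypting the received ciphertext:
P1: T = 0b11011010, S = E(K, T) = 0b10110111; 0b00011000 ⊕ 0b10110111 = 0b10101111.
P2: T = 0b11011011, S = E(K, T) = 0b10110110; 0b10001111 ⊕ 0b10110110 = 0b00111001.
P3: T = 0b11011100, S = E(K, T) = 0b10110001; 0b01010001 ⊕ 0b10110001 = 0b11100000.
Blocks that differ from the original plaintext: P3.

P1 = 0b10101111, P2 = 0b00111001, P3 = 0b11100000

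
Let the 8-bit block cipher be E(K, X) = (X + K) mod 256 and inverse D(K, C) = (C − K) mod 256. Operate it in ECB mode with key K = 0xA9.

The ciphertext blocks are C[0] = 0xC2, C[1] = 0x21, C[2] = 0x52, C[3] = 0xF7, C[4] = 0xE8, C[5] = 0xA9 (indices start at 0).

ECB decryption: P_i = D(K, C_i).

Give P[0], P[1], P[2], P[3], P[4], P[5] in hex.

P[0]: D(K, 0xC2) = 0x19.
P[1]: D(K, 0x21) = 0x78.
P[2]: D(K, 0x52) = 0xA9.
P[3]: D(K, 0xF7) = 0x4E.
P[4]: D(K, 0xE8) = 0x3F.
P[5]: D(K, 0xA9) = 0x00.

P[0] = 0x19, P[1] = 0x78, P[2] = 0xA9, P[3] = 0x4E, P[4] = 0x3F, P[5] = 0x00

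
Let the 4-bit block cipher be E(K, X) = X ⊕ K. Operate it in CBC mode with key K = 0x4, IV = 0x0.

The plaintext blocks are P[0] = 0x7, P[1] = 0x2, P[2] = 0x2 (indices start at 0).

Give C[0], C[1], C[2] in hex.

CBC encryption: C_i = E(K, P_i ⊕ C_{i−1}), with C_{−1} = IV.
C[0]: P[0] ⊕ 0x0 = 0x7; E(K, 0x7) = 0x3.
C[1]: P[1] ⊕ 0x3 = 0x1; E(K, 0x1) = 0x5.
C[2]: P[2] ⊕ 0x5 = 0x7; E(K, 0x7) = 0x3.

C[0] = 0x3, C[1] = 0x5, C[2] = 0x3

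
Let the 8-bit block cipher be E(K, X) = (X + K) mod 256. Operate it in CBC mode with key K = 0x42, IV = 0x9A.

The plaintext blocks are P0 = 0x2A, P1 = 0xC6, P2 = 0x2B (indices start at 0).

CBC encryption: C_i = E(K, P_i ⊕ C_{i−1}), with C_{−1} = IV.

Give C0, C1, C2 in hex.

C0 = 0xF2, C1 = 0x76, C2 = 0x9F

C0: P0 ⊕ 0x9A = 0xB0; E(K, 0xB0) = 0xF2.
C1: P1 ⊕ 0xF2 = 0x34; E(K, 0x34) = 0x76.
C2: P2 ⊕ 0x76 = 0x5D; E(K, 0x5D) = 0x9F.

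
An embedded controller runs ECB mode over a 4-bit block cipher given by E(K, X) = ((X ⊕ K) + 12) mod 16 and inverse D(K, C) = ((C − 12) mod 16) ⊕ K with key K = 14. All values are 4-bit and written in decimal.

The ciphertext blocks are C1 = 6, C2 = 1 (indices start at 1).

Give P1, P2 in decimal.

P1 = 4, P2 = 11

ECB decryption: P_i = D(K, C_i).
P1: D(K, 6) = 4.
P2: D(K, 1) = 11.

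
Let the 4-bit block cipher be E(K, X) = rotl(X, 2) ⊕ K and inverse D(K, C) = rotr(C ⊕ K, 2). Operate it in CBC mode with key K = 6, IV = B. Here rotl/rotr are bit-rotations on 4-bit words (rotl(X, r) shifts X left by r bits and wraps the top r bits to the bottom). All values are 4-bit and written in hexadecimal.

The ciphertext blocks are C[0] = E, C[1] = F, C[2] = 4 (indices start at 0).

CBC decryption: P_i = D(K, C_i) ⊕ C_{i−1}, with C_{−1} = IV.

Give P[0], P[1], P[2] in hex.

P[0] = 9, P[1] = 8, P[2] = 7

P[0]: D(K, E) = 2; 2 ⊕ B = 9.
P[1]: D(K, F) = 6; 6 ⊕ E = 8.
P[2]: D(K, 4) = 8; 8 ⊕ F = 7.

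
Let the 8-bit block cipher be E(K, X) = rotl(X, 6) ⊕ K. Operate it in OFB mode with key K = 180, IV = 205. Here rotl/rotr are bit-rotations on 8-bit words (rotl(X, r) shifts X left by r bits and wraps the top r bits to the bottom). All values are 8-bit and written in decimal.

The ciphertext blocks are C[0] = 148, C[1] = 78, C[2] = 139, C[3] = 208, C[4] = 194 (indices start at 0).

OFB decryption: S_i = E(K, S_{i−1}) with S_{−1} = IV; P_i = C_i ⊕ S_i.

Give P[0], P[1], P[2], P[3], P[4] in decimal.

P[0] = 83, P[1] = 11, P[2] = 110, P[3] = 29, P[4] = 5

P[0]: S = E(K, 205) = 199; 148 ⊕ 199 = 83.
P[1]: S = E(K, 199) = 69; 78 ⊕ 69 = 11.
P[2]: S = E(K, 69) = 229; 139 ⊕ 229 = 110.
P[3]: S = E(K, 229) = 205; 208 ⊕ 205 = 29.
P[4]: S = E(K, 205) = 199; 194 ⊕ 199 = 5.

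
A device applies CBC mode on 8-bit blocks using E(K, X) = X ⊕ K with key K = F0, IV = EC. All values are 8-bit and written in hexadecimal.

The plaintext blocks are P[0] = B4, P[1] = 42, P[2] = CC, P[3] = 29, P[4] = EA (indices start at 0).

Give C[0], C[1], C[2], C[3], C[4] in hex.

C[0] = A8, C[1] = 1A, C[2] = 26, C[3] = FF, C[4] = E5

CBC encryption: C_i = E(K, P_i ⊕ C_{i−1}), with C_{−1} = IV.
C[0]: P[0] ⊕ EC = 58; E(K, 58) = A8.
C[1]: P[1] ⊕ A8 = EA; E(K, EA) = 1A.
C[2]: P[2] ⊕ 1A = D6; E(K, D6) = 26.
C[3]: P[3] ⊕ 26 = 0F; E(K, 0F) = FF.
C[4]: P[4] ⊕ FF = 15; E(K, 15) = E5.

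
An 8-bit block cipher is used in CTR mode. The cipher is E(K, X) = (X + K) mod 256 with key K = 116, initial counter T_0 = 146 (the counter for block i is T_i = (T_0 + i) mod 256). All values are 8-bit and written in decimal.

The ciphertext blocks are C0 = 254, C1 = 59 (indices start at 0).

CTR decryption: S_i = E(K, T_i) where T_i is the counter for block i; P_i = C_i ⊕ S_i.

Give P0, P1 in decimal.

P0: T = 146, S = E(K, T) = 6; 254 ⊕ 6 = 248.
P1: T = 147, S = E(K, T) = 7; 59 ⊕ 7 = 60.

P0 = 248, P1 = 60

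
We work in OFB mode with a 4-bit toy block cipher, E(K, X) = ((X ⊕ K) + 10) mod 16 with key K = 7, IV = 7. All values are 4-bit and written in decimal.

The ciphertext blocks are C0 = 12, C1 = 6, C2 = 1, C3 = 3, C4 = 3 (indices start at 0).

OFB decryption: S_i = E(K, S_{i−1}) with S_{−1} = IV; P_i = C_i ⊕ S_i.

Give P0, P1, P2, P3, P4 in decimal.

P0: S = E(K, 7) = 10; 12 ⊕ 10 = 6.
P1: S = E(K, 10) = 7; 6 ⊕ 7 = 1.
P2: S = E(K, 7) = 10; 1 ⊕ 10 = 11.
P3: S = E(K, 10) = 7; 3 ⊕ 7 = 4.
P4: S = E(K, 7) = 10; 3 ⊕ 10 = 9.

P0 = 6, P1 = 1, P2 = 11, P3 = 4, P4 = 9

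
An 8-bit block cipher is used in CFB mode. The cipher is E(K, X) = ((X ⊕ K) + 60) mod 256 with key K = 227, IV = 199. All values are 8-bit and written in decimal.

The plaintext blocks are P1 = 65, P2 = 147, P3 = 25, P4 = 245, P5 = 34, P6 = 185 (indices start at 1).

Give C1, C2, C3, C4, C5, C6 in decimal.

CFB encryption: C_i = P_i ⊕ E(K, C_{i−1}), with C_{0} = IV.
C1: E(K, 199) = 96; 65 ⊕ 96 = 33.
C2: E(K, 33) = 254; 147 ⊕ 254 = 109.
C3: E(K, 109) = 202; 25 ⊕ 202 = 211.
C4: E(K, 211) = 108; 245 ⊕ 108 = 153.
C5: E(K, 153) = 182; 34 ⊕ 182 = 148.
C6: E(K, 148) = 179; 185 ⊕ 179 = 10.

C1 = 33, C2 = 109, C3 = 211, C4 = 153, C5 = 148, C6 = 10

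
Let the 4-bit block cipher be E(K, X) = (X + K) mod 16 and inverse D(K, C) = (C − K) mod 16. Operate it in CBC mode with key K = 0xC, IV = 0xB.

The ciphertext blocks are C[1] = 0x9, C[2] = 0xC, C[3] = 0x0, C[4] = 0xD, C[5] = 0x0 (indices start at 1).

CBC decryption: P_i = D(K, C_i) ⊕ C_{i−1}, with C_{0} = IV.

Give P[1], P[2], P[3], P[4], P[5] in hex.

P[1] = 0x6, P[2] = 0x9, P[3] = 0x8, P[4] = 0x1, P[5] = 0x9

P[1]: D(K, 0x9) = 0xD; 0xD ⊕ 0xB = 0x6.
P[2]: D(K, 0xC) = 0x0; 0x0 ⊕ 0x9 = 0x9.
P[3]: D(K, 0x0) = 0x4; 0x4 ⊕ 0xC = 0x8.
P[4]: D(K, 0xD) = 0x1; 0x1 ⊕ 0x0 = 0x1.
P[5]: D(K, 0x0) = 0x4; 0x4 ⊕ 0xD = 0x9.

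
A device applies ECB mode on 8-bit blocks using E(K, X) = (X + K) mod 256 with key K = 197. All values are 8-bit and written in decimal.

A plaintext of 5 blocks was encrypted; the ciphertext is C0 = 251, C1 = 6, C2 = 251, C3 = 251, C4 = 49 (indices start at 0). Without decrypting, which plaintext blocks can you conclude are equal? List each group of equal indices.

ECB encrypts each block independently with the same key, so equal ciphertext blocks imply equal plaintext blocks.
C0 = C2 = C3 = 251, so P0 = P2 = P3.

P0 = P2 = P3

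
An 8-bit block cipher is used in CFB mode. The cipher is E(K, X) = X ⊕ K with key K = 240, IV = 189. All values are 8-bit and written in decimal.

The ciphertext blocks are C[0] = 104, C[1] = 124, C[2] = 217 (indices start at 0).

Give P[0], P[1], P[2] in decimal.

P[0] = 37, P[1] = 228, P[2] = 85

CFB decryption: P_i = C_i ⊕ E(K, C_{i−1}), with C_{−1} = IV.
P[0]: E(K, 189) = 77; 104 ⊕ 77 = 37.
P[1]: E(K, 104) = 152; 124 ⊕ 152 = 228.
P[2]: E(K, 124) = 140; 217 ⊕ 140 = 85.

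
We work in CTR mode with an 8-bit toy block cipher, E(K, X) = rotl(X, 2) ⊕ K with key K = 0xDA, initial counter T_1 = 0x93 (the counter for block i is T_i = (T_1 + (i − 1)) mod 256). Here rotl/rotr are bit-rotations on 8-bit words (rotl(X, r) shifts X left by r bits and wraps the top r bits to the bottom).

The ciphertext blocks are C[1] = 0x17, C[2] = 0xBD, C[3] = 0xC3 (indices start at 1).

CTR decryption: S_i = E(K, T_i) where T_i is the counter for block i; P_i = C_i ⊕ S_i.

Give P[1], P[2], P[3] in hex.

P[1] = 0x83, P[2] = 0x35, P[3] = 0x4F

P[1]: T = 0x93, S = E(K, T) = 0x94; 0x17 ⊕ 0x94 = 0x83.
P[2]: T = 0x94, S = E(K, T) = 0x88; 0xBD ⊕ 0x88 = 0x35.
P[3]: T = 0x95, S = E(K, T) = 0x8C; 0xC3 ⊕ 0x8C = 0x4F.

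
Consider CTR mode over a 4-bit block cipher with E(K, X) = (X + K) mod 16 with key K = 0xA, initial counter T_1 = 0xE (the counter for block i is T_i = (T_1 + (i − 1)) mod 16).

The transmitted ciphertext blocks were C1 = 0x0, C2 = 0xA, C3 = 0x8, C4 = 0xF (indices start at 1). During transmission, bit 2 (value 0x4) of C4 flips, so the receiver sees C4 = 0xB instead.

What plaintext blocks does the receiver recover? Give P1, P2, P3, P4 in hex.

P1 = 0x8, P2 = 0x3, P3 = 0x2, P4 = 0x0

CTR decryption: S_i = E(K, T_i) where T_i is the counter for block i; P_i = C_i ⊕ S_i.
Only C4 changed, to 0xB. In CTR, a change in C_i flips the same bit in P_i only; the keystream is unaffected. Decrypting the received ciphertext:
P1: T = 0xE, S = E(K, T) = 0x8; 0x0 ⊕ 0x8 = 0x8.
P2: T = 0xF, S = E(K, T) = 0x9; 0xA ⊕ 0x9 = 0x3.
P3: T = 0x0, S = E(K, T) = 0xA; 0x8 ⊕ 0xA = 0x2.
P4: T = 0x1, S = E(K, T) = 0xB; 0xB ⊕ 0xB = 0x0.
Blocks that differ from the original plaintext: P4.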